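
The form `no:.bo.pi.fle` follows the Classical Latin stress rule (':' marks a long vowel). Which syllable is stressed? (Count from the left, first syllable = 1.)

Classical Latin: stress the penult if heavy (long vowel or closed), else the antepenult.
Weights: 2 bo L, 3 pi L, 4 fle L.
The penult (syllable 3, pi) is light, so stress falls on the antepenult (syllable 2, bo).
Stress on syllable 2: no:.ˈbo.pi.fle.

2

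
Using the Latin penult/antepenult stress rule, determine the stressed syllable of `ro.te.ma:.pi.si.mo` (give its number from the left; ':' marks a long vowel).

4

Classical Latin: stress the penult if heavy (long vowel or closed), else the antepenult.
Weights: 4 pi L, 5 si L, 6 mo L.
The penult (syllable 5, si) is light, so stress falls on the antepenult (syllable 4, pi).
Stress on syllable 4: ro.te.ma:.ˈpi.si.mo.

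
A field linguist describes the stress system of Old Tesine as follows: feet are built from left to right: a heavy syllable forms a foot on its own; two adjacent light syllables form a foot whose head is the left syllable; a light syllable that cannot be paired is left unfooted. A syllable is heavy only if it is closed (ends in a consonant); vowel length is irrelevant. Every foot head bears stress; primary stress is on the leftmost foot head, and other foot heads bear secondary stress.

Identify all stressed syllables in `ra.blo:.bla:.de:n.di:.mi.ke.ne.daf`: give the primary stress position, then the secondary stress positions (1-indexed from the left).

primary 1, secondary 4, 5, 7, 9

Weights: 1 ra L, 2 blo: L, 3 bla: L, 4 de:n H, 5 di: L, 6 mi L, 7 ke L, 8 ne L, 9 daf H.
Parse left to right (heavy = foot alone; LL = one foot; stranded L unfooted): (ˈra.blo:) bla: (ˈde:n) (ˈdi:.mi) (ˈke.ne) (ˈdaf).
Foot heads: 1, 4, 5, 7, 9.
Primary stress on the leftmost head = syllable 1.
Secondary stress on 4, 5, 7, 9: ˈra.blo:.bla:.ˌde:n.ˌdi:.mi.ˌke.ne.ˌdaf.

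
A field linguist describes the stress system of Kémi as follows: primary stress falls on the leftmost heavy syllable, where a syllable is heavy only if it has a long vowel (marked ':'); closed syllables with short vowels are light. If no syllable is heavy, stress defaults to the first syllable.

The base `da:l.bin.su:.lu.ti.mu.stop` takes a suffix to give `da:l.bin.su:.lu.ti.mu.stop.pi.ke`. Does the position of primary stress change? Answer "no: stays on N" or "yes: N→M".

no: stays on 1

Base `da:l.bin.su:.lu.ti.mu.stop` (7 syllables):
  Weights: 1 da:l H, 2 bin L, 3 su: H, 4 lu L, 5 ti L, 6 mu L, 7 stop L.
  Heavy syllables in the domain: 1, 3. The leftmost is syllable 1 (da:l).
  → primary stress on syllable 1.
Suffixed `da:l.bin.su:.lu.ti.mu.stop.pi.ke` (9 syllables):
  Weights: 1 da:l H, 2 bin L, 3 su: H, 4 lu L, 5 ti L, 6 mu L, 7 stop L, 8 pi L, 9 ke L.
  Heavy syllables in the domain: 1, 3. The leftmost is syllable 1 (da:l).
  → primary stress on syllable 1.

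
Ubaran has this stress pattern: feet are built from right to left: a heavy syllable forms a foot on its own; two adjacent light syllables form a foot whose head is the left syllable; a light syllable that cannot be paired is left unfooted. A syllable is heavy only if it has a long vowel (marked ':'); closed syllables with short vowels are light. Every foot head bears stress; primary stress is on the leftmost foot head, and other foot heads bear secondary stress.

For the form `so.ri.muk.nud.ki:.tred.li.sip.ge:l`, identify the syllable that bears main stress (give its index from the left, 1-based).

Weights: 1 so L, 2 ri L, 3 muk L, 4 nud L, 5 ki: H, 6 tred L, 7 li L, 8 sip L, 9 ge:l H.
Parse right to left (heavy = foot alone; LL = one foot; stranded L unfooted): (ˈso.ri) (ˈmuk.nud) (ˈki:) tred (ˈli.sip) (ˈge:l).
Foot heads: 1, 3, 5, 7, 9.
Primary stress on the leftmost head = syllable 1.
Primary stress: syllable 1 → ˈso.ri.muk.nud.ki:.tred.li.sip.ge:l.

1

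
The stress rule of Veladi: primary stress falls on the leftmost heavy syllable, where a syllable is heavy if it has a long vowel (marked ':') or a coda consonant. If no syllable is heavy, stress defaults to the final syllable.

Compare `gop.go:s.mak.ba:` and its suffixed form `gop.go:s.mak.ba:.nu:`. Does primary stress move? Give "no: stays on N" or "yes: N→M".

Base `gop.go:s.mak.ba:` (4 syllables):
  Weights: 1 gop H, 2 go:s H, 3 mak H, 4 ba: H.
  Heavy syllables in the domain: 1, 2, 3, 4. The leftmost is syllable 1 (gop).
  → primary stress on syllable 1.
Suffixed `gop.go:s.mak.ba:.nu:` (5 syllables):
  Weights: 1 gop H, 2 go:s H, 3 mak H, 4 ba: H, 5 nu: H.
  Heavy syllables in the domain: 1, 2, 3, 4, 5. The leftmost is syllable 1 (gop).
  → primary stress on syllable 1.

no: stays on 1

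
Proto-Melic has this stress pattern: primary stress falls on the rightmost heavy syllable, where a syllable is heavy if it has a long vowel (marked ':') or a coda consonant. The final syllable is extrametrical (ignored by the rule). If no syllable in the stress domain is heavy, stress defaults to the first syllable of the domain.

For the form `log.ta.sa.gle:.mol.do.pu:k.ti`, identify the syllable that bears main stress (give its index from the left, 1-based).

The final syllable (8, ti) is extrametrical; the stress domain is syllables 1–7.
Weights: 1 log H, 2 ta L, 3 sa L, 4 gle: H, 5 mol H, 6 do L, 7 pu:k H.
Heavy syllables in the domain: 1, 4, 5, 7. The rightmost is syllable 7 (pu:k).
Primary stress: syllable 7 → log.ta.sa.gle:.mol.do.ˈpu:k.ti.

7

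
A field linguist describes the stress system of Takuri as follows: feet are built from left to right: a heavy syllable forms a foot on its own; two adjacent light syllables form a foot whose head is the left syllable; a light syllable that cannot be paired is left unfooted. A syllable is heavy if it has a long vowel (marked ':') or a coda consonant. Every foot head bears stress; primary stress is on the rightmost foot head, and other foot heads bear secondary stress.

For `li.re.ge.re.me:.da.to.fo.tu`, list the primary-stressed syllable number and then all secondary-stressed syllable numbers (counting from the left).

primary 8, secondary 1, 3, 5, 6

Weights: 1 li L, 2 re L, 3 ge L, 4 re L, 5 me: H, 6 da L, 7 to L, 8 fo L, 9 tu L.
Parse left to right (heavy = foot alone; LL = one foot; stranded L unfooted): (ˈli.re) (ˈge.re) (ˈme:) (ˈda.to) (ˈfo.tu).
Foot heads: 1, 3, 5, 6, 8.
Primary stress on the rightmost head = syllable 8.
Secondary stress on 1, 3, 5, 6: ˌli.re.ˌge.re.ˌme:.ˌda.to.ˈfo.tu.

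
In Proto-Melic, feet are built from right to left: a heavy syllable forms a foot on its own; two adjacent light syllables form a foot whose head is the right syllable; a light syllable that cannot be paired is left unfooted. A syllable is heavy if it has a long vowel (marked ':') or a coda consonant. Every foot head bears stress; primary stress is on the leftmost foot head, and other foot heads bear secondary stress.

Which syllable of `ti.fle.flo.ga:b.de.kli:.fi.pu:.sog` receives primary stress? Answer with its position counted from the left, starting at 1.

3

Weights: 1 ti L, 2 fle L, 3 flo L, 4 ga:b H, 5 de L, 6 kli: H, 7 fi L, 8 pu: H, 9 sog H.
Parse right to left (heavy = foot alone; LL = one foot; stranded L unfooted): ti (fle.ˈflo) (ˈga:b) de (ˈkli:) fi (ˈpu:) (ˈsog).
Foot heads: 3, 4, 6, 8, 9.
Primary stress on the leftmost head = syllable 3.
Primary stress: syllable 3 → ti.fle.ˈflo.ga:b.de.kli:.fi.pu:.sog.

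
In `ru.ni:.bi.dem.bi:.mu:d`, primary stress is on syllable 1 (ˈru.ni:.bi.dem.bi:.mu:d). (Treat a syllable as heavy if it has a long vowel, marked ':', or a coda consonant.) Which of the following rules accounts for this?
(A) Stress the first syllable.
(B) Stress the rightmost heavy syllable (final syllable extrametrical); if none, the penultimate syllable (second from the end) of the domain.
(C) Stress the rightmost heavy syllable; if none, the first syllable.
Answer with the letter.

A

Rule A → syllable 1 ✓.
Rule B → syllable 5 (observed: 1).
Rule C → syllable 6 (observed: 1).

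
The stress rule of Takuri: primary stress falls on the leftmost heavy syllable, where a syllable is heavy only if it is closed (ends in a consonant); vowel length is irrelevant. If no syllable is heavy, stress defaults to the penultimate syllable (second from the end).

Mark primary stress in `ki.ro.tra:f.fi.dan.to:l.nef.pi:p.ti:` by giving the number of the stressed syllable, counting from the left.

Weights: 1 ki L, 2 ro L, 3 tra:f H, 4 fi L, 5 dan H, 6 to:l H, 7 nef H, 8 pi:p H, 9 ti: L.
Heavy syllables in the domain: 3, 5, 6, 7, 8. The leftmost is syllable 3 (tra:f).
Primary stress: syllable 3 → ki.ro.ˈtra:f.fi.dan.to:l.nef.pi:p.ti:.

3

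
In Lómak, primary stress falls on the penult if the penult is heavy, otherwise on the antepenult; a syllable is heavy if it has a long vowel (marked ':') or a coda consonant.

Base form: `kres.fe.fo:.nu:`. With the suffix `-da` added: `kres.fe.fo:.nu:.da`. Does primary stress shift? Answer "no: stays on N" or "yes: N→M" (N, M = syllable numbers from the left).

yes: 3→4

Base `kres.fe.fo:.nu:` (4 syllables):
  Weights: 2 fe L, 3 fo: H, 4 nu: H.
  The penult (syllable 3, fo:) is heavy, so it takes stress.
  → primary stress on syllable 3.
Suffixed `kres.fe.fo:.nu:.da` (5 syllables):
  Weights: 3 fo: H, 4 nu: H, 5 da L.
  The penult (syllable 4, nu:) is heavy, so it takes stress.
  → primary stress on syllable 4.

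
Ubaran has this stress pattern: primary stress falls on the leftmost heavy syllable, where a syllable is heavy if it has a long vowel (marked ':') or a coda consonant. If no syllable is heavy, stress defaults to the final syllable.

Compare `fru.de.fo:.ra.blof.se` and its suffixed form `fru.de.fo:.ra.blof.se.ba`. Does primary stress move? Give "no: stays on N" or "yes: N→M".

no: stays on 3

Base `fru.de.fo:.ra.blof.se` (6 syllables):
  Weights: 1 fru L, 2 de L, 3 fo: H, 4 ra L, 5 blof H, 6 se L.
  Heavy syllables in the domain: 3, 5. The leftmost is syllable 3 (fo:).
  → primary stress on syllable 3.
Suffixed `fru.de.fo:.ra.blof.se.ba` (7 syllables):
  Weights: 1 fru L, 2 de L, 3 fo: H, 4 ra L, 5 blof H, 6 se L, 7 ba L.
  Heavy syllables in the domain: 3, 5. The leftmost is syllable 3 (fo:).
  → primary stress on syllable 3.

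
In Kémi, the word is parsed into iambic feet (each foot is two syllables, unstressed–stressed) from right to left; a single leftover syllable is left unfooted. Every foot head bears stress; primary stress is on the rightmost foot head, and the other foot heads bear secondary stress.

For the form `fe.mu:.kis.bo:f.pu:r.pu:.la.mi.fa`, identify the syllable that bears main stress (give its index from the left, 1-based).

9

Parse right to left into iambic (σˈσ) feet: fe (mu:.ˈkis) (bo:f.ˈpu:r) (pu:.ˈla) (mi.ˈfa). Syllable 1 is left unfooted.
Foot heads (stressed positions): 3, 5, 7, 9.
End Rule Rightmost: primary stress on the rightmost head = syllable 9.
Primary stress: syllable 9 → fe.mu:.kis.bo:f.pu:r.pu:.la.mi.ˈfa.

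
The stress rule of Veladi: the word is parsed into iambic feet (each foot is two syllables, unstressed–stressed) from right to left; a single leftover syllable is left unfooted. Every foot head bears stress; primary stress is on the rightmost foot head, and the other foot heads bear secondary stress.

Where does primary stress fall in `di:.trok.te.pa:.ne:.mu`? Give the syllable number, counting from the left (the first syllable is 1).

6

Parse right to left into iambic (σˈσ) feet: (di:.ˈtrok) (te.ˈpa:) (ne:.ˈmu).
Foot heads (stressed positions): 2, 4, 6.
End Rule Rightmost: primary stress on the rightmost head = syllable 6.
Primary stress: syllable 6 → di:.trok.te.pa:.ne:.ˈmu.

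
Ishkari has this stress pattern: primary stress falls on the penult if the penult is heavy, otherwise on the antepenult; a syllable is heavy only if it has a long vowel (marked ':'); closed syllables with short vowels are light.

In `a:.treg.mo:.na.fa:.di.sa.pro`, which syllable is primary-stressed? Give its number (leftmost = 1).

6

Weights: 6 di L, 7 sa L, 8 pro L.
The penult (syllable 7, sa) is light, so stress falls on the antepenult (syllable 6, di).
Primary stress: syllable 6 → a:.treg.mo:.na.fa:.ˈdi.sa.pro.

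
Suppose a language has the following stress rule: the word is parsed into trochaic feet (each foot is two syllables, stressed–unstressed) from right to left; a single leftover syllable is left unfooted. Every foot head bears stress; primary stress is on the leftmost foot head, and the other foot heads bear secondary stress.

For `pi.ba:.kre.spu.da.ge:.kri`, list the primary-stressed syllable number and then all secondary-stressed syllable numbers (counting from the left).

primary 2, secondary 4, 6

Parse right to left into trochaic (ˈσσ) feet: pi (ˈba:.kre) (ˈspu.da) (ˈge:.kri). Syllable 1 is left unfooted.
Foot heads (stressed positions): 2, 4, 6.
End Rule Leftmost: primary stress on the leftmost head = syllable 2.
Secondary stress on 4, 6: pi.ˈba:.kre.ˌspu.da.ˌge:.kri.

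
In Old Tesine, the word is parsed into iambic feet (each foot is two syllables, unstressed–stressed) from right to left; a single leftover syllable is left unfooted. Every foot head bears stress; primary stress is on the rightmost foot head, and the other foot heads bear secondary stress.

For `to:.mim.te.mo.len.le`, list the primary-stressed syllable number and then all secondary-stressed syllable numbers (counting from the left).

Parse right to left into iambic (σˈσ) feet: (to:.ˈmim) (te.ˈmo) (len.ˈle).
Foot heads (stressed positions): 2, 4, 6.
End Rule Rightmost: primary stress on the rightmost head = syllable 6.
Secondary stress on 2, 4: to:.ˌmim.te.ˌmo.len.ˈle.

primary 6, secondary 2, 4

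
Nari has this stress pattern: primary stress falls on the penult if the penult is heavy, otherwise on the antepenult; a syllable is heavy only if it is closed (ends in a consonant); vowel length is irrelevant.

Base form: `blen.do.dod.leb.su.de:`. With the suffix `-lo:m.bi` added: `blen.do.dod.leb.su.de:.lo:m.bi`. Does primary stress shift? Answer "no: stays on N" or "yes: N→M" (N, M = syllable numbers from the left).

Base `blen.do.dod.leb.su.de:` (6 syllables):
  Weights: 4 leb H, 5 su L, 6 de: L.
  The penult (syllable 5, su) is light, so stress falls on the antepenult (syllable 4, leb).
  → primary stress on syllable 4.
Suffixed `blen.do.dod.leb.su.de:.lo:m.bi` (8 syllables):
  Weights: 6 de: L, 7 lo:m H, 8 bi L.
  The penult (syllable 7, lo:m) is heavy, so it takes stress.
  → primary stress on syllable 7.

yes: 4→7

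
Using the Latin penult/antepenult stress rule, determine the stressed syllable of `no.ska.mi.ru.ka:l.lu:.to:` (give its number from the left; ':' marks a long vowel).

Classical Latin: stress the penult if heavy (long vowel or closed), else the antepenult.
Weights: 5 ka:l H, 6 lu: H, 7 to: H.
The penult (syllable 6, lu:) is heavy, so it takes stress.
Stress on syllable 6: no.ska.mi.ru.ka:l.ˈlu:.to:.

6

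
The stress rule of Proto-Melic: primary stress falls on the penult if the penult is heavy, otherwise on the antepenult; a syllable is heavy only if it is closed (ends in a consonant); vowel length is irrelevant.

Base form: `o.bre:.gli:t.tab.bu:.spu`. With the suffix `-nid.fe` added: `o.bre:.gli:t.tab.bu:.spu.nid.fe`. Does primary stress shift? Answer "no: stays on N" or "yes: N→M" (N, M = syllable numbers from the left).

Base `o.bre:.gli:t.tab.bu:.spu` (6 syllables):
  Weights: 4 tab H, 5 bu: L, 6 spu L.
  The penult (syllable 5, bu:) is light, so stress falls on the antepenult (syllable 4, tab).
  → primary stress on syllable 4.
Suffixed `o.bre:.gli:t.tab.bu:.spu.nid.fe` (8 syllables):
  Weights: 6 spu L, 7 nid H, 8 fe L.
  The penult (syllable 7, nid) is heavy, so it takes stress.
  → primary stress on syllable 7.

yes: 4→7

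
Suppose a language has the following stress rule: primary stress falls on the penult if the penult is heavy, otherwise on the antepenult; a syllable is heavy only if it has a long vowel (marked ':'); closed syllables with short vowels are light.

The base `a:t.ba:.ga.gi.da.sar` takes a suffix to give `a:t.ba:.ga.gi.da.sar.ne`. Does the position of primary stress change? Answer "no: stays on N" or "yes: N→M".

Base `a:t.ba:.ga.gi.da.sar` (6 syllables):
  Weights: 4 gi L, 5 da L, 6 sar L.
  The penult (syllable 5, da) is light, so stress falls on the antepenult (syllable 4, gi).
  → primary stress on syllable 4.
Suffixed `a:t.ba:.ga.gi.da.sar.ne` (7 syllables):
  Weights: 5 da L, 6 sar L, 7 ne L.
  The penult (syllable 6, sar) is light, so stress falls on the antepenult (syllable 5, da).
  → primary stress on syllable 5.

yes: 4→5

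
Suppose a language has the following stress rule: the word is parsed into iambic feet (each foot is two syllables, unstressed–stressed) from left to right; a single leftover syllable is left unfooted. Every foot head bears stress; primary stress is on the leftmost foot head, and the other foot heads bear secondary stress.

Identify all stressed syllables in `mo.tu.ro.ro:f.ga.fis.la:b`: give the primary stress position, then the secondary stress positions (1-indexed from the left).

primary 2, secondary 4, 6

Parse left to right into iambic (σˈσ) feet: (mo.ˈtu) (ro.ˈro:f) (ga.ˈfis) la:b. Syllable 7 is left unfooted.
Foot heads (stressed positions): 2, 4, 6.
End Rule Leftmost: primary stress on the leftmost head = syllable 2.
Secondary stress on 4, 6: mo.ˈtu.ro.ˌro:f.ga.ˌfis.la:b.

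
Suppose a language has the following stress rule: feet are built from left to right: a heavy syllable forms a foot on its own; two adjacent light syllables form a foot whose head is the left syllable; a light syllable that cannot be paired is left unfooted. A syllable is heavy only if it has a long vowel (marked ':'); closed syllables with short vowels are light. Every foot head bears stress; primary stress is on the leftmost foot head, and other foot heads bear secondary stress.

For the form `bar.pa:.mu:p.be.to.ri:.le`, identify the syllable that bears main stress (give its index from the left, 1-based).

2

Weights: 1 bar L, 2 pa: H, 3 mu:p H, 4 be L, 5 to L, 6 ri: H, 7 le L.
Parse left to right (heavy = foot alone; LL = one foot; stranded L unfooted): bar (ˈpa:) (ˈmu:p) (ˈbe.to) (ˈri:) le.
Foot heads: 2, 3, 4, 6.
Primary stress on the leftmost head = syllable 2.
Primary stress: syllable 2 → bar.ˈpa:.mu:p.be.to.ri:.le.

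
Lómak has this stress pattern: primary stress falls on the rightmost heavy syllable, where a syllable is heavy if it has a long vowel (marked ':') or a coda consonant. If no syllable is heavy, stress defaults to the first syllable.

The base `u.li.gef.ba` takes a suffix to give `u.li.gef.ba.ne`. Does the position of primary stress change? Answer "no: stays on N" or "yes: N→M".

no: stays on 3

Base `u.li.gef.ba` (4 syllables):
  Weights: 1 u L, 2 li L, 3 gef H, 4 ba L.
  Heavy syllables in the domain: 3. The rightmost is syllable 3 (gef).
  → primary stress on syllable 3.
Suffixed `u.li.gef.ba.ne` (5 syllables):
  Weights: 1 u L, 2 li L, 3 gef H, 4 ba L, 5 ne L.
  Heavy syllables in the domain: 3. The rightmost is syllable 3 (gef).
  → primary stress on syllable 3.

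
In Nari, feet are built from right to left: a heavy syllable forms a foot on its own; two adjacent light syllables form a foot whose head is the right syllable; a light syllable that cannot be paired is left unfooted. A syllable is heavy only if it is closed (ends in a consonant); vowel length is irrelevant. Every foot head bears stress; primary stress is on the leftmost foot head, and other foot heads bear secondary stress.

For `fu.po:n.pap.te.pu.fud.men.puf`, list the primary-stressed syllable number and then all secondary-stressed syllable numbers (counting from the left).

primary 2, secondary 3, 5, 6, 7, 8

Weights: 1 fu L, 2 po:n H, 3 pap H, 4 te L, 5 pu L, 6 fud H, 7 men H, 8 puf H.
Parse right to left (heavy = foot alone; LL = one foot; stranded L unfooted): fu (ˈpo:n) (ˈpap) (te.ˈpu) (ˈfud) (ˈmen) (ˈpuf).
Foot heads: 2, 3, 5, 6, 7, 8.
Primary stress on the leftmost head = syllable 2.
Secondary stress on 3, 5, 6, 7, 8: fu.ˈpo:n.ˌpap.te.ˌpu.ˌfud.ˌmen.ˌpuf.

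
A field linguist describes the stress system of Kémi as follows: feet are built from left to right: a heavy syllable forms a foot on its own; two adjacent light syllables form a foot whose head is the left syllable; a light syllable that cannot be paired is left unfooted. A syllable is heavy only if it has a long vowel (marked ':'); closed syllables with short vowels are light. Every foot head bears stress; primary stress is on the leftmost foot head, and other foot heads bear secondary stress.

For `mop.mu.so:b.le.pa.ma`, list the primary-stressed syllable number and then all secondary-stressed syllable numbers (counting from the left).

primary 1, secondary 3, 4

Weights: 1 mop L, 2 mu L, 3 so:b H, 4 le L, 5 pa L, 6 ma L.
Parse left to right (heavy = foot alone; LL = one foot; stranded L unfooted): (ˈmop.mu) (ˈso:b) (ˈle.pa) ma.
Foot heads: 1, 3, 4.
Primary stress on the leftmost head = syllable 1.
Secondary stress on 3, 4: ˈmop.mu.ˌso:b.ˌle.pa.ma.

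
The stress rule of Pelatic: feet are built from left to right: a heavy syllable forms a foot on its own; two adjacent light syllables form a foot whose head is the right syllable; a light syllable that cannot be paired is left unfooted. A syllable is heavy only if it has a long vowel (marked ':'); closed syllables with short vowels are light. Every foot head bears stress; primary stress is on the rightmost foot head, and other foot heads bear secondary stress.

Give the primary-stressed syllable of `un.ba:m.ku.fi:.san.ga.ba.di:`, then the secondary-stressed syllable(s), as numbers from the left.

Weights: 1 un L, 2 ba:m H, 3 ku L, 4 fi: H, 5 san L, 6 ga L, 7 ba L, 8 di: H.
Parse left to right (heavy = foot alone; LL = one foot; stranded L unfooted): un (ˈba:m) ku (ˈfi:) (san.ˈga) ba (ˈdi:).
Foot heads: 2, 4, 6, 8.
Primary stress on the rightmost head = syllable 8.
Secondary stress on 2, 4, 6: un.ˌba:m.ku.ˌfi:.san.ˌga.ba.ˈdi:.

primary 8, secondary 2, 4, 6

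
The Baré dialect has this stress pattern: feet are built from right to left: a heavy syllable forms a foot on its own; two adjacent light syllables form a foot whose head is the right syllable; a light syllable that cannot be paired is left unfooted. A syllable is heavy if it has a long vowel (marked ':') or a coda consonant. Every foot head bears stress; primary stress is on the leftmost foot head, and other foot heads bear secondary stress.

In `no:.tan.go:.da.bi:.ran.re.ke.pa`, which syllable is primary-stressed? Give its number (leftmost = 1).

1

Weights: 1 no: H, 2 tan H, 3 go: H, 4 da L, 5 bi: H, 6 ran H, 7 re L, 8 ke L, 9 pa L.
Parse right to left (heavy = foot alone; LL = one foot; stranded L unfooted): (ˈno:) (ˈtan) (ˈgo:) da (ˈbi:) (ˈran) re (ke.ˈpa).
Foot heads: 1, 2, 3, 5, 6, 9.
Primary stress on the leftmost head = syllable 1.
Primary stress: syllable 1 → ˈno:.tan.go:.da.bi:.ran.re.ke.pa.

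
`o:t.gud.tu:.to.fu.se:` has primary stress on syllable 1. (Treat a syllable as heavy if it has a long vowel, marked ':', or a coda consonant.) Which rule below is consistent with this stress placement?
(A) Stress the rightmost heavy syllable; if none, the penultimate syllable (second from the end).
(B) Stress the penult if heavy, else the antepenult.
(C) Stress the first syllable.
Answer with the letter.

C

Rule A → syllable 6 (observed: 1).
Rule B → syllable 4 (observed: 1).
Rule C → syllable 1 ✓.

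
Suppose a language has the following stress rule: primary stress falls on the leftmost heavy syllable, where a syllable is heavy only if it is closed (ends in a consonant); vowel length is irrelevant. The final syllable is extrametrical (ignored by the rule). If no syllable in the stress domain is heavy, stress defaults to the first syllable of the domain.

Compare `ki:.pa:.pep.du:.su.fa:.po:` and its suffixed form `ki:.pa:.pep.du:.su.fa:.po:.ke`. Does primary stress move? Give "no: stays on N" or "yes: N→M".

no: stays on 3

Base `ki:.pa:.pep.du:.su.fa:.po:` (7 syllables):
  The final syllable (7, po:) is extrametrical; the stress domain is syllables 1–6.
  Weights: 1 ki: L, 2 pa: L, 3 pep H, 4 du: L, 5 su L, 6 fa: L.
  Heavy syllables in the domain: 3. The leftmost is syllable 3 (pep).
  → primary stress on syllable 3.
Suffixed `ki:.pa:.pep.du:.su.fa:.po:.ke` (8 syllables):
  The final syllable (8, ke) is extrametrical; the stress domain is syllables 1–7.
  Weights: 1 ki: L, 2 pa: L, 3 pep H, 4 du: L, 5 su L, 6 fa: L, 7 po: L.
  Heavy syllables in the domain: 3. The leftmost is syllable 3 (pep).
  → primary stress on syllable 3.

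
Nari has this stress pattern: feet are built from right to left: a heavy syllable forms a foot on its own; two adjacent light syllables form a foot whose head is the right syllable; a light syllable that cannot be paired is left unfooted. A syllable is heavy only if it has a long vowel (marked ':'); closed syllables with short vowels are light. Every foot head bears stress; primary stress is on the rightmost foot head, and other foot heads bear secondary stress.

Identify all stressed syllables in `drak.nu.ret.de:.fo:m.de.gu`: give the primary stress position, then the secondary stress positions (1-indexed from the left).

Weights: 1 drak L, 2 nu L, 3 ret L, 4 de: H, 5 fo:m H, 6 de L, 7 gu L.
Parse right to left (heavy = foot alone; LL = one foot; stranded L unfooted): drak (nu.ˈret) (ˈde:) (ˈfo:m) (de.ˈgu).
Foot heads: 3, 4, 5, 7.
Primary stress on the rightmost head = syllable 7.
Secondary stress on 3, 4, 5: drak.nu.ˌret.ˌde:.ˌfo:m.de.ˈgu.

primary 7, secondary 3, 4, 5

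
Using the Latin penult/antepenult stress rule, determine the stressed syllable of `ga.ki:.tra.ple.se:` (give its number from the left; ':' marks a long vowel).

3

Classical Latin: stress the penult if heavy (long vowel or closed), else the antepenult.
Weights: 3 tra L, 4 ple L, 5 se: H.
The penult (syllable 4, ple) is light, so stress falls on the antepenult (syllable 3, tra).
Stress on syllable 3: ga.ki:.ˈtra.ple.se:.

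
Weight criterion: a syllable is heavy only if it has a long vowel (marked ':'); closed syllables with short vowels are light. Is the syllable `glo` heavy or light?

light

`glo`: short vowel, open (no coda). Short vowel → light.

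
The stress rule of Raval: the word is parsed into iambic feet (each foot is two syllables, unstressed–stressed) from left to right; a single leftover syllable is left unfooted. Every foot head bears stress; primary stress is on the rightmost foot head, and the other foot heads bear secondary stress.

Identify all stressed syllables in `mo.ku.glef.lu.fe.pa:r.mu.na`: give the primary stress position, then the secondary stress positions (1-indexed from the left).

primary 8, secondary 2, 4, 6

Parse left to right into iambic (σˈσ) feet: (mo.ˈku) (glef.ˈlu) (fe.ˈpa:r) (mu.ˈna).
Foot heads (stressed positions): 2, 4, 6, 8.
End Rule Rightmost: primary stress on the rightmost head = syllable 8.
Secondary stress on 2, 4, 6: mo.ˌku.glef.ˌlu.fe.ˌpa:r.mu.ˈna.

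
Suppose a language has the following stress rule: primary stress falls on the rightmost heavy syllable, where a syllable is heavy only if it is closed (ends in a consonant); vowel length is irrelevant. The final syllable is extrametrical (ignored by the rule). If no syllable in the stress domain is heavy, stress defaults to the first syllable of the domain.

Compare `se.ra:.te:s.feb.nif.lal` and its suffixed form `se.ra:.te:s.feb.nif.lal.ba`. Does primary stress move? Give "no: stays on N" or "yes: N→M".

Base `se.ra:.te:s.feb.nif.lal` (6 syllables):
  The final syllable (6, lal) is extrametrical; the stress domain is syllables 1–5.
  Weights: 1 se L, 2 ra: L, 3 te:s H, 4 feb H, 5 nif H.
  Heavy syllables in the domain: 3, 4, 5. The rightmost is syllable 5 (nif).
  → primary stress on syllable 5.
Suffixed `se.ra:.te:s.feb.nif.lal.ba` (7 syllables):
  The final syllable (7, ba) is extrametrical; the stress domain is syllables 1–6.
  Weights: 1 se L, 2 ra: L, 3 te:s H, 4 feb H, 5 nif H, 6 lal H.
  Heavy syllables in the domain: 3, 4, 5, 6. The rightmost is syllable 6 (lal).
  → primary stress on syllable 6.

yes: 5→6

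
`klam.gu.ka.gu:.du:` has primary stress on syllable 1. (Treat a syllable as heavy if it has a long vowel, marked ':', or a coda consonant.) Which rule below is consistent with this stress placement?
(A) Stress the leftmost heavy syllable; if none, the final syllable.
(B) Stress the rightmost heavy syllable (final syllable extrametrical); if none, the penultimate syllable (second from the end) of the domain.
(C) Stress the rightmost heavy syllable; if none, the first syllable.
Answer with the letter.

A

Rule A → syllable 1 ✓.
Rule B → syllable 4 (observed: 1).
Rule C → syllable 5 (observed: 1).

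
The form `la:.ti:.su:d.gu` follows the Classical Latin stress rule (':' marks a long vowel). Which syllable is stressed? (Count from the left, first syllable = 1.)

3

Classical Latin: stress the penult if heavy (long vowel or closed), else the antepenult.
Weights: 2 ti: H, 3 su:d H, 4 gu L.
The penult (syllable 3, su:d) is heavy, so it takes stress.
Stress on syllable 3: la:.ti:.ˈsu:d.gu.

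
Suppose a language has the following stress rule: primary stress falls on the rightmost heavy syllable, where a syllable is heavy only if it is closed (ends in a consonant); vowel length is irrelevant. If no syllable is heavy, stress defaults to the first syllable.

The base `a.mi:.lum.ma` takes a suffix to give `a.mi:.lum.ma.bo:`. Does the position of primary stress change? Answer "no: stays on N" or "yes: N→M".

Base `a.mi:.lum.ma` (4 syllables):
  Weights: 1 a L, 2 mi: L, 3 lum H, 4 ma L.
  Heavy syllables in the domain: 3. The rightmost is syllable 3 (lum).
  → primary stress on syllable 3.
Suffixed `a.mi:.lum.ma.bo:` (5 syllables):
  Weights: 1 a L, 2 mi: L, 3 lum H, 4 ma L, 5 bo: L.
  Heavy syllables in the domain: 3. The rightmost is syllable 3 (lum).
  → primary stress on syllable 3.

no: stays on 3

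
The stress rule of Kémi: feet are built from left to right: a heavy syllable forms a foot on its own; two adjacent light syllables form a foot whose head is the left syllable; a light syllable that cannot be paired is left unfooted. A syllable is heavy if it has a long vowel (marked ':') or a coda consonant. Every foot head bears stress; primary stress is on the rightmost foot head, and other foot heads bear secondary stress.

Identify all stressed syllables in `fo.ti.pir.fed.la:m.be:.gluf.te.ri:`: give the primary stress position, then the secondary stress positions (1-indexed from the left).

Weights: 1 fo L, 2 ti L, 3 pir H, 4 fed H, 5 la:m H, 6 be: H, 7 gluf H, 8 te L, 9 ri: H.
Parse left to right (heavy = foot alone; LL = one foot; stranded L unfooted): (ˈfo.ti) (ˈpir) (ˈfed) (ˈla:m) (ˈbe:) (ˈgluf) te (ˈri:).
Foot heads: 1, 3, 4, 5, 6, 7, 9.
Primary stress on the rightmost head = syllable 9.
Secondary stress on 1, 3, 4, 5, 6, 7: ˌfo.ti.ˌpir.ˌfed.ˌla:m.ˌbe:.ˌgluf.te.ˈri:.

primary 9, secondary 1, 3, 4, 5, 6, 7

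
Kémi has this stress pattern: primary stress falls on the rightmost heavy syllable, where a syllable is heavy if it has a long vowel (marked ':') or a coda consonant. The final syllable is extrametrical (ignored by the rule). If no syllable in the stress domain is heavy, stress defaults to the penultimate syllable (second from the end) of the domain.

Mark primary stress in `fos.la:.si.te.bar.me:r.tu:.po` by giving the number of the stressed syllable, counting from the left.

7

The final syllable (8, po) is extrametrical; the stress domain is syllables 1–7.
Weights: 1 fos H, 2 la: H, 3 si L, 4 te L, 5 bar H, 6 me:r H, 7 tu: H.
Heavy syllables in the domain: 1, 2, 5, 6, 7. The rightmost is syllable 7 (tu:).
Primary stress: syllable 7 → fos.la:.si.te.bar.me:r.ˈtu:.po.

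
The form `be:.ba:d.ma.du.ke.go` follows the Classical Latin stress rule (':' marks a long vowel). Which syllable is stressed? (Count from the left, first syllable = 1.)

Classical Latin: stress the penult if heavy (long vowel or closed), else the antepenult.
Weights: 4 du L, 5 ke L, 6 go L.
The penult (syllable 5, ke) is light, so stress falls on the antepenult (syllable 4, du).
Stress on syllable 4: be:.ba:d.ma.ˈdu.ke.go.

4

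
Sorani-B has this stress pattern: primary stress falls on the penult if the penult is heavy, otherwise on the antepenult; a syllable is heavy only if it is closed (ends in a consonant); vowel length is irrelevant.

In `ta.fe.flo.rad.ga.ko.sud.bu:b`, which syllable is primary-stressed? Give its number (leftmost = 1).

Weights: 6 ko L, 7 sud H, 8 bu:b H.
The penult (syllable 7, sud) is heavy, so it takes stress.
Primary stress: syllable 7 → ta.fe.flo.rad.ga.ko.ˈsud.bu:b.

7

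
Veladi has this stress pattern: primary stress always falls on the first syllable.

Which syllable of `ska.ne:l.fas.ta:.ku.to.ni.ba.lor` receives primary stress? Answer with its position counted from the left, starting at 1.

The word has 9 syllables; the first syllable is syllable 1 (ska).
Primary stress: syllable 1 → ˈska.ne:l.fas.ta:.ku.to.ni.ba.lor.

1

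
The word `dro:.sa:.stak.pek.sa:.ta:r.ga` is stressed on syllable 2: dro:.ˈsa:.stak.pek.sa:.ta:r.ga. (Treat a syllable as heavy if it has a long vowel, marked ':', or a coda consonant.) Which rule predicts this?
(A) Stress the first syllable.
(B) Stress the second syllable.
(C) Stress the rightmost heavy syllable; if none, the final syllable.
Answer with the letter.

Rule A → syllable 1 (observed: 2).
Rule B → syllable 2 ✓.
Rule C → syllable 6 (observed: 2).

B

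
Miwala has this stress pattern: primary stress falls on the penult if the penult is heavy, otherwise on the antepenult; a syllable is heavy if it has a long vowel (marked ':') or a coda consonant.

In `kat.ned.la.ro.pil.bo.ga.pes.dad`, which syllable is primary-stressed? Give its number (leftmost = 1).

Weights: 7 ga L, 8 pes H, 9 dad H.
The penult (syllable 8, pes) is heavy, so it takes stress.
Primary stress: syllable 8 → kat.ned.la.ro.pil.bo.ga.ˈpes.dad.

8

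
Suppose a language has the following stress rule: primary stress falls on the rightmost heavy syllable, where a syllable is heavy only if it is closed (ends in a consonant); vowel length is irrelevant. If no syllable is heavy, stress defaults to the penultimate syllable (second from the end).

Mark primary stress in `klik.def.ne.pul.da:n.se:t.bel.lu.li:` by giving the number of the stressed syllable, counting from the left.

Weights: 1 klik H, 2 def H, 3 ne L, 4 pul H, 5 da:n H, 6 se:t H, 7 bel H, 8 lu L, 9 li: L.
Heavy syllables in the domain: 1, 2, 4, 5, 6, 7. The rightmost is syllable 7 (bel).
Primary stress: syllable 7 → klik.def.ne.pul.da:n.se:t.ˈbel.lu.li:.

7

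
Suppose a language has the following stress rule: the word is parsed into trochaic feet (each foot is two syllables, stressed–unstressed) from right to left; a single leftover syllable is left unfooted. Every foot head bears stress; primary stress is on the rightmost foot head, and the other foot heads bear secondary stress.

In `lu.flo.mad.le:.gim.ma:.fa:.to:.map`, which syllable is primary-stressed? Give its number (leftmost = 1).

8

Parse right to left into trochaic (ˈσσ) feet: lu (ˈflo.mad) (ˈle:.gim) (ˈma:.fa:) (ˈto:.map). Syllable 1 is left unfooted.
Foot heads (stressed positions): 2, 4, 6, 8.
End Rule Rightmost: primary stress on the rightmost head = syllable 8.
Primary stress: syllable 8 → lu.flo.mad.le:.gim.ma:.fa:.ˈto:.map.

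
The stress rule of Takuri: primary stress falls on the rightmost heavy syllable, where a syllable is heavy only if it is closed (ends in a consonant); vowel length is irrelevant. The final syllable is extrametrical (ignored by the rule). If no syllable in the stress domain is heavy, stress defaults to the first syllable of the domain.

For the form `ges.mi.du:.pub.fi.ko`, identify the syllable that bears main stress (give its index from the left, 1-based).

4

The final syllable (6, ko) is extrametrical; the stress domain is syllables 1–5.
Weights: 1 ges H, 2 mi L, 3 du: L, 4 pub H, 5 fi L.
Heavy syllables in the domain: 1, 4. The rightmost is syllable 4 (pub).
Primary stress: syllable 4 → ges.mi.du:.ˈpub.fi.ko.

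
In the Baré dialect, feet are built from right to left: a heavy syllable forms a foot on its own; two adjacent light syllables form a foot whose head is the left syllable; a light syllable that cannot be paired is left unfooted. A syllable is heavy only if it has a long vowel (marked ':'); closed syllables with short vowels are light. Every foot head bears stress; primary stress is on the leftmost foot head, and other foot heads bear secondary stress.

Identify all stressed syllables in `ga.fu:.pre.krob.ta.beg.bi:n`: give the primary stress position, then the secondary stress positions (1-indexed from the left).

primary 2, secondary 3, 5, 7

Weights: 1 ga L, 2 fu: H, 3 pre L, 4 krob L, 5 ta L, 6 beg L, 7 bi:n H.
Parse right to left (heavy = foot alone; LL = one foot; stranded L unfooted): ga (ˈfu:) (ˈpre.krob) (ˈta.beg) (ˈbi:n).
Foot heads: 2, 3, 5, 7.
Primary stress on the leftmost head = syllable 2.
Secondary stress on 3, 5, 7: ga.ˈfu:.ˌpre.krob.ˌta.beg.ˌbi:n.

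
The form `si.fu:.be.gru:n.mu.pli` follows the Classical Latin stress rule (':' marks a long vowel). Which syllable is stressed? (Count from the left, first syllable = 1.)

4

Classical Latin: stress the penult if heavy (long vowel or closed), else the antepenult.
Weights: 4 gru:n H, 5 mu L, 6 pli L.
The penult (syllable 5, mu) is light, so stress falls on the antepenult (syllable 4, gru:n).
Stress on syllable 4: si.fu:.be.ˈgru:n.mu.pli.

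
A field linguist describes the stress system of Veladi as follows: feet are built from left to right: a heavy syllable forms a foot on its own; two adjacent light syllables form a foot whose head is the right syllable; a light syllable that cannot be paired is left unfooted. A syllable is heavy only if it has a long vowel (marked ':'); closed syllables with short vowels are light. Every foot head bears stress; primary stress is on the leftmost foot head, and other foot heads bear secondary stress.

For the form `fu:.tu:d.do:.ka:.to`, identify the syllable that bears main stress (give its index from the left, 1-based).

Weights: 1 fu: H, 2 tu:d H, 3 do: H, 4 ka: H, 5 to L.
Parse left to right (heavy = foot alone; LL = one foot; stranded L unfooted): (ˈfu:) (ˈtu:d) (ˈdo:) (ˈka:) to.
Foot heads: 1, 2, 3, 4.
Primary stress on the leftmost head = syllable 1.
Primary stress: syllable 1 → ˈfu:.tu:d.do:.ka:.to.

1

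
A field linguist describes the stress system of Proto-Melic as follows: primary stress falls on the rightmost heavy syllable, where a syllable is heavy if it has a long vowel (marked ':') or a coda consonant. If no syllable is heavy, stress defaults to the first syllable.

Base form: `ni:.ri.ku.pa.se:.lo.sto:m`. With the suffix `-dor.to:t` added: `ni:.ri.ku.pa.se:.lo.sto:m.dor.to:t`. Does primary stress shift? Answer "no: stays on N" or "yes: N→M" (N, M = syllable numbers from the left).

Base `ni:.ri.ku.pa.se:.lo.sto:m` (7 syllables):
  Weights: 1 ni: H, 2 ri L, 3 ku L, 4 pa L, 5 se: H, 6 lo L, 7 sto:m H.
  Heavy syllables in the domain: 1, 5, 7. The rightmost is syllable 7 (sto:m).
  → primary stress on syllable 7.
Suffixed `ni:.ri.ku.pa.se:.lo.sto:m.dor.to:t` (9 syllables):
  Weights: 1 ni: H, 2 ri L, 3 ku L, 4 pa L, 5 se: H, 6 lo L, 7 sto:m H, 8 dor H, 9 to:t H.
  Heavy syllables in the domain: 1, 5, 7, 8, 9. The rightmost is syllable 9 (to:t).
  → primary stress on syllable 9.

yes: 7→9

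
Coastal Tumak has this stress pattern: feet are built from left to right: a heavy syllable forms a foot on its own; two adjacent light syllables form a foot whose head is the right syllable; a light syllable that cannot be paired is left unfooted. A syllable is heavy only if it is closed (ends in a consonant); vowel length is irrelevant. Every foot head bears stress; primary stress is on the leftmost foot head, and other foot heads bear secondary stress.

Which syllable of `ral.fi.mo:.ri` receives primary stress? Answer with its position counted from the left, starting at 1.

Weights: 1 ral H, 2 fi L, 3 mo: L, 4 ri L.
Parse left to right (heavy = foot alone; LL = one foot; stranded L unfooted): (ˈral) (fi.ˈmo:) ri.
Foot heads: 1, 3.
Primary stress on the leftmost head = syllable 1.
Primary stress: syllable 1 → ˈral.fi.mo:.ri.

1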